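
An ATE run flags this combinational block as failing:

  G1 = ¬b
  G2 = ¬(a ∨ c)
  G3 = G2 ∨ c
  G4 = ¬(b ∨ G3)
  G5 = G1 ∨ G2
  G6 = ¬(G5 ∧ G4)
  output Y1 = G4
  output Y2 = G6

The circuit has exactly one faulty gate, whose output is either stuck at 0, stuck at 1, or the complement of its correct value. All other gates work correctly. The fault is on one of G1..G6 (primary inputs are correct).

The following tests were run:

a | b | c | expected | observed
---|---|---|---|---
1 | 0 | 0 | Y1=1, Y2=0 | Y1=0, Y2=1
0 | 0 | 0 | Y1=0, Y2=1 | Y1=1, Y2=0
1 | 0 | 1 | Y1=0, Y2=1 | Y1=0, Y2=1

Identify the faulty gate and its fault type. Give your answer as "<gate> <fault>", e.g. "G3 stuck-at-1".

G2 inverted output

Fault-free values for test 1 (a=1, b=0, c=0): G1=1, G2=0, G3=0, G4=1, G5=1, G6=0, giving Y1=1, Y2=0. Observed Y1=0, Y2=1.
Test 1: faults giving observed Y1=0, Y2=1 are {G2 stuck-at-1, G2 inverted output, G3 stuck-at-1, G3 inverted output, G4 stuck-at-0, G4 inverted output}.
Test 2 (a=0, b=0, c=0): fault-free G1=1, G2=1, G3=1, G4=0, G5=1, G6=1 → Y1=0, Y2=1; observed Y1=1, Y2=0. Eliminates G2 stuck-at-1, G3 stuck-at-1, G4 stuck-at-0.
Test 3 (a=1, b=0, c=1): fault-free G1=1, G2=0, G3=1, G4=0, G5=1, G6=1 → Y1=0, Y2=1; observed Y1=0, Y2=1. Eliminates G3 inverted output, G4 inverted output.
Only G2 inverted output is consistent with every test.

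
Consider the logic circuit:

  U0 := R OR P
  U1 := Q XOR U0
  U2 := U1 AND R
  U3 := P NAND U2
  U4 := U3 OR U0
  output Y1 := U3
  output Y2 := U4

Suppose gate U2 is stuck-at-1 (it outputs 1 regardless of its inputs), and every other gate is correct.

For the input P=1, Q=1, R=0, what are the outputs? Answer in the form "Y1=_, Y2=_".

Y1=0, Y2=1

Propagate with U2 forced: U0=1, U1=0, U2=1 [stuck-at-1], U3=0, U4=1.
So the outputs are Y1=0, Y2=1. (Without the fault they would be Y1=1, Y2=1.)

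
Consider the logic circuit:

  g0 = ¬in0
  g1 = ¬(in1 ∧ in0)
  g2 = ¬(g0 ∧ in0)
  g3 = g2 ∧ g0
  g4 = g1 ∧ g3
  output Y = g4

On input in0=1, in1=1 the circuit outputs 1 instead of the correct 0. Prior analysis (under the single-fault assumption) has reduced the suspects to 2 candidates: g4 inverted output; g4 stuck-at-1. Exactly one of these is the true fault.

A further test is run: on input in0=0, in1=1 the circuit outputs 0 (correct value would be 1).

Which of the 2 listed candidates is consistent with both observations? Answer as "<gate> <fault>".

Evaluate each candidate on input in0=0, in1=1:
  g4 inverted output: g0=1, g1=1, g2=1, g3=1, g4=0 [inverted output] → 0 — matches
  g4 stuck-at-1: g0=1, g1=1, g2=1, g3=1, g4=1 [stuck-at-1] → 1 — eliminated
Only g4 inverted output reproduces the observed 0.

g4 inverted output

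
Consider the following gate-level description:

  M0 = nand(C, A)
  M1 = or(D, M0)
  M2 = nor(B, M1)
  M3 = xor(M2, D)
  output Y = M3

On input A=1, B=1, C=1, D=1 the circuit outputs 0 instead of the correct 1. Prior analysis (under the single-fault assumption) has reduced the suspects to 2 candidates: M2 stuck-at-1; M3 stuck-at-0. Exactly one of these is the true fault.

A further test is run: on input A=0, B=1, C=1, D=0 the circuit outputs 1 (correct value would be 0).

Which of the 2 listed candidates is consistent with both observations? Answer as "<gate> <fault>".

M2 stuck-at-1

Evaluate each candidate on input A=0, B=1, C=1, D=0:
  M2 stuck-at-1: M0=1, M1=1, M2=1 [stuck-at-1], M3=1 → 1 — matches
  M3 stuck-at-0: M0=1, M1=1, M2=0, M3=0 [stuck-at-0] → 0 — eliminated
Only M2 stuck-at-1 reproduces the observed 1.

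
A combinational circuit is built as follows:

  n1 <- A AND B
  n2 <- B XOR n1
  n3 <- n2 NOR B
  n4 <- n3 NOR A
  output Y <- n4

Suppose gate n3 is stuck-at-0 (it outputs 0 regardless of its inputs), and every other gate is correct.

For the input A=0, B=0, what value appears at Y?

Propagate with n3 forced: n1=0, n2=0, n3=0 [stuck-at-0], n4=1.
So Y = 1. (Without the fault it would be 0.)

1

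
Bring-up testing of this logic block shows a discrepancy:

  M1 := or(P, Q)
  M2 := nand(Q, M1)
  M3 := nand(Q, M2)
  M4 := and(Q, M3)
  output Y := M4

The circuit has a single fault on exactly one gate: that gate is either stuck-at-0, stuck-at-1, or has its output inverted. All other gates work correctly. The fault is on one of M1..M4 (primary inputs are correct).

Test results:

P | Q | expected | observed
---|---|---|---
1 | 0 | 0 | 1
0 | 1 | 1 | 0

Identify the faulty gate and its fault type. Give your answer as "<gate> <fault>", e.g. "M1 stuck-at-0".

Fault-free values for test 1 (P=1, Q=0): M1=1, M2=1, M3=1, M4=0, giving Y=0. Observed 1.
Test 1: faults giving observed 1 are {M4 stuck-at-1, M4 inverted output}.
Test 2 (P=0, Q=1): fault-free M1=1, M2=0, M3=1, M4=1 → 1; observed 0. Eliminates M4 stuck-at-1.
Only M4 inverted output is consistent with every test.

M4 inverted output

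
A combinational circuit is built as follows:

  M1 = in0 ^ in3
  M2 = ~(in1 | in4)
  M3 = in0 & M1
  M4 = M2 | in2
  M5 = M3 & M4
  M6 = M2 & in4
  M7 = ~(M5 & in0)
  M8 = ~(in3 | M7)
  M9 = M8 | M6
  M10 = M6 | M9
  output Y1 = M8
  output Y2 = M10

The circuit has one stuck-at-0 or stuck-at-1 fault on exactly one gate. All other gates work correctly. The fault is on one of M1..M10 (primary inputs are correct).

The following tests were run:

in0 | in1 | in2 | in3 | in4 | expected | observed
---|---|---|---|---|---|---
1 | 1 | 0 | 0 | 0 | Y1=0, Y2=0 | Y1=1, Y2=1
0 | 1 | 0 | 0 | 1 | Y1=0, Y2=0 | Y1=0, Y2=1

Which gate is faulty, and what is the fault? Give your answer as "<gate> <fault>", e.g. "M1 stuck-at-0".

Fault-free values for test 1 (in0=1, in1=1, in2=0, in3=0, in4=0): M1=1, M2=0, M3=1, M4=0, M5=0, M6=0, M7=1, M8=0, M9=0, M10=0, giving Y1=0, Y2=0. Observed Y1=1, Y2=1.
Test 1: faults giving observed Y1=1, Y2=1 are {M2 stuck-at-1, M4 stuck-at-1, M5 stuck-at-1, M7 stuck-at-0, M8 stuck-at-1}.
Test 2 (in0=0, in1=1, in2=0, in3=0, in4=1): fault-free M1=0, M2=0, M3=0, M4=0, M5=0, M6=0, M7=1, M8=0, M9=0, M10=0 → Y1=0, Y2=0; observed Y1=0, Y2=1. Eliminates M4 stuck-at-1, M5 stuck-at-1, M7 stuck-at-0, M8 stuck-at-1.
Only M2 stuck-at-1 is consistent with every test.

M2 stuck-at-1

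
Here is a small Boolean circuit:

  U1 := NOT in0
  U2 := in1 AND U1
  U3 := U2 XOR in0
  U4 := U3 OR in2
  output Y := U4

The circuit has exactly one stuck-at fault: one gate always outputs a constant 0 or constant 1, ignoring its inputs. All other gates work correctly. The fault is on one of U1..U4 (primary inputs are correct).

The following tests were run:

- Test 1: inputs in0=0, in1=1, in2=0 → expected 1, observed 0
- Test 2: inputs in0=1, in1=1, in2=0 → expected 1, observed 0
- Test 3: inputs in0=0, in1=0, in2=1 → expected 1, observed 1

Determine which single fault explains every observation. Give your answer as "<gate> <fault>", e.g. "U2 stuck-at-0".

Fault-free values for test 1 (in0=0, in1=1, in2=0): U1=1, U2=1, U3=1, U4=1, giving Y=1. Observed 0.
Test 1: faults giving observed 0 are {U1 stuck-at-0, U2 stuck-at-0, U3 stuck-at-0, U4 stuck-at-0}.
Test 2 (in0=1, in1=1, in2=0): fault-free U1=0, U2=0, U3=1, U4=1 → 1; observed 0. Eliminates U1 stuck-at-0, U2 stuck-at-0.
Test 3 (in0=0, in1=0, in2=1): fault-free U1=1, U2=0, U3=0, U4=1 → 1; observed 1. Eliminates U4 stuck-at-0.
Only U3 stuck-at-0 is consistent with every test.

U3 stuck-at-0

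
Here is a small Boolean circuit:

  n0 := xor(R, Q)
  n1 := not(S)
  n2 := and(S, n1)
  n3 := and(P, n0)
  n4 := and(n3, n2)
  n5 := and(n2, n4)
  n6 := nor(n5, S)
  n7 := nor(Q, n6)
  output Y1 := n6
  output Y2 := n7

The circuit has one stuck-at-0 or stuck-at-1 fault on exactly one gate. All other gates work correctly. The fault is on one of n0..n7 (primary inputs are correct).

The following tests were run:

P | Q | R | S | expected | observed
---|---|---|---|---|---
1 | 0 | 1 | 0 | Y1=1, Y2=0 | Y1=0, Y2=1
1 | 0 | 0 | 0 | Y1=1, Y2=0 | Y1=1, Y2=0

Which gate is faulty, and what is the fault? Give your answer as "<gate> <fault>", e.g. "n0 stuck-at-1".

n2 stuck-at-1

Fault-free values for test 1 (P=1, Q=0, R=1, S=0): n0=1, n1=1, n2=0, n3=1, n4=0, n5=0, n6=1, n7=0, giving Y1=1, Y2=0. Observed Y1=0, Y2=1.
Test 1: faults giving observed Y1=0, Y2=1 are {n2 stuck-at-1, n5 stuck-at-1, n6 stuck-at-0}.
Test 2 (P=1, Q=0, R=0, S=0): fault-free n0=0, n1=1, n2=0, n3=0, n4=0, n5=0, n6=1, n7=0 → Y1=1, Y2=0; observed Y1=1, Y2=0. Eliminates n5 stuck-at-1, n6 stuck-at-0.
Only n2 stuck-at-1 is consistent with every test.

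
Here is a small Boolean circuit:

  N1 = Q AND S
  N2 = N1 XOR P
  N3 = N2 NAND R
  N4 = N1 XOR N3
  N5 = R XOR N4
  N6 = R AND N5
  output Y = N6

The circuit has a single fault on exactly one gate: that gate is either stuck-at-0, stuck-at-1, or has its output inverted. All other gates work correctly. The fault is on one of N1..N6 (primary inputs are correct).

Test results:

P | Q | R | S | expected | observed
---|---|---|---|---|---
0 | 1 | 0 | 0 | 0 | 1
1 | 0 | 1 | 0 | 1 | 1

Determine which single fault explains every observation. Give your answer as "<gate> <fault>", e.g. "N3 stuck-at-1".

Fault-free values for test 1 (P=0, Q=1, R=0, S=0): N1=0, N2=0, N3=1, N4=1, N5=1, N6=0, giving Y=0. Observed 1.
Test 1: faults giving observed 1 are {N6 stuck-at-1, N6 inverted output}.
Test 2 (P=1, Q=0, R=1, S=0): fault-free N1=0, N2=1, N3=0, N4=0, N5=1, N6=1 → 1; observed 1. Eliminates N6 inverted output.
Only N6 stuck-at-1 is consistent with every test.

N6 stuck-at-1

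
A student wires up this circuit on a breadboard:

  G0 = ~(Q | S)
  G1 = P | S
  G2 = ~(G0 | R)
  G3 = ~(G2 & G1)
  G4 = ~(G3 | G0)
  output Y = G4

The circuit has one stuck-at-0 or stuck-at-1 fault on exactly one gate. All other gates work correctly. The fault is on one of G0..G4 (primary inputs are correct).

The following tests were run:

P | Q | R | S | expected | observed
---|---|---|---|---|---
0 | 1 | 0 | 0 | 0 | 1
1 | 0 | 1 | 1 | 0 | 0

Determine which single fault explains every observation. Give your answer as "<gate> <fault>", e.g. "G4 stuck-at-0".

Fault-free values for test 1 (P=0, Q=1, R=0, S=0): G0=0, G1=0, G2=1, G3=1, G4=0, giving Y=0. Observed 1.
Test 1: faults giving observed 1 are {G1 stuck-at-1, G3 stuck-at-0, G4 stuck-at-1}.
Test 2 (P=1, Q=0, R=1, S=1): fault-free G0=0, G1=1, G2=0, G3=1, G4=0 → 0; observed 0. Eliminates G3 stuck-at-0, G4 stuck-at-1.
Only G1 stuck-at-1 is consistent with every test.

G1 stuck-at-1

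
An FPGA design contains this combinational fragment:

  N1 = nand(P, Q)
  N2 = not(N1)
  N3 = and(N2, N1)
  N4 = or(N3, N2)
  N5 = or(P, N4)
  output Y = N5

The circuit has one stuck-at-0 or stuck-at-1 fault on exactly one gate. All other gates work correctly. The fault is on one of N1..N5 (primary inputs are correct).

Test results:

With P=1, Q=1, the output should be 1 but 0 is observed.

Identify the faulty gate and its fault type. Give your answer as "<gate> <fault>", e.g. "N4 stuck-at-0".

Fault-free values for test 1 (P=1, Q=1): N1=0, N2=1, N3=0, N4=1, N5=1, giving Y=1. Observed 0.
Test 1: faults giving observed 0 are {N5 stuck-at-0}.
Only N5 stuck-at-0 is consistent with every test.

N5 stuck-at-0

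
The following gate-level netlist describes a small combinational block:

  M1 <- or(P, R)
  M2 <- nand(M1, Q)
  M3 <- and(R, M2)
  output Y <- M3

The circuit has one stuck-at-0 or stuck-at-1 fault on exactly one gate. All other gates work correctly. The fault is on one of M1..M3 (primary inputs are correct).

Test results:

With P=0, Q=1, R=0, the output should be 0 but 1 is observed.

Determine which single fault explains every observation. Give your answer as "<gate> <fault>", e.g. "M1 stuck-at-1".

M3 stuck-at-1

Fault-free values for test 1 (P=0, Q=1, R=0): M1=0, M2=1, M3=0, giving Y=0. Observed 1.
Test 1: faults giving observed 1 are {M3 stuck-at-1}.
Only M3 stuck-at-1 is consistent with every test.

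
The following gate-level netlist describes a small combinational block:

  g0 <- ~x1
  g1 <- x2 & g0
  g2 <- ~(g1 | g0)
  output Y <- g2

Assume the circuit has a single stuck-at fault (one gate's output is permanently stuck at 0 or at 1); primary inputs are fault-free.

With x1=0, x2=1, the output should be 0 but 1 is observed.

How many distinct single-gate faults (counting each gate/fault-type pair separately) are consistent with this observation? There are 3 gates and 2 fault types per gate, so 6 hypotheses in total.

Fault-free: g0=1, g1=1, g2=0 → 0. Observed 1.
  g0 stuck-at-0: output 1 ✓
  g0 stuck-at-1: output 0 ✗
  g1 stuck-at-0: output 0 ✗
  g1 stuck-at-1: output 0 ✗
  g2 stuck-at-0: output 0 ✗
  g2 stuck-at-1: output 1 ✓
Consistent faults: {g0 stuck-at-0, g2 stuck-at-1} — 2 in all.

2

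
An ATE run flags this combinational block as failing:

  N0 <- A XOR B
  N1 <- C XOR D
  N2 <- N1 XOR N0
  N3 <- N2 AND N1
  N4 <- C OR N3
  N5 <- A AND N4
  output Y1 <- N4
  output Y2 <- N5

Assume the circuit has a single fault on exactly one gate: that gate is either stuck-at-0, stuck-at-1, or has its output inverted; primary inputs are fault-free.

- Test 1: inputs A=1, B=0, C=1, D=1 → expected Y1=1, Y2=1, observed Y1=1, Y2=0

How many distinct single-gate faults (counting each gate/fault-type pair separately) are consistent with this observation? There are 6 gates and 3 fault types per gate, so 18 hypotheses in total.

Fault-free: N0=1, N1=0, N2=1, N3=0, N4=1, N5=1 → Y1=1, Y2=1. Observed Y1=1, Y2=0.
  N0: none of the 3 fault types match ✗
  N1: none of the 3 fault types match ✗
  N2: none of the 3 fault types match ✗
  N3: none of the 3 fault types match ✗
  N4: none of the 3 fault types match ✗
  N5: stuck-at-0, inverted output ✓; others ✗
Consistent faults: {N5 stuck-at-0, N5 inverted output} — 2 in all.

2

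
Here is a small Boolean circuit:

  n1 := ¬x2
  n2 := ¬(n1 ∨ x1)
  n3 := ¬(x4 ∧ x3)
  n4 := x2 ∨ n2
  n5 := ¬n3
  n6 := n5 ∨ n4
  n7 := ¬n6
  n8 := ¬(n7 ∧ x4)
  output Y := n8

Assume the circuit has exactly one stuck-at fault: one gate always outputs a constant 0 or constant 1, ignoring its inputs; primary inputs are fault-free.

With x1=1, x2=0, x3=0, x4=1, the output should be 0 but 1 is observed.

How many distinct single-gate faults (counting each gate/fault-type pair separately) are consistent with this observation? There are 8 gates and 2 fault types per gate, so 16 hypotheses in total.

7

Fault-free: n1=1, n2=0, n3=1, n4=0, n5=0, n6=0, n7=1, n8=0 → 0. Observed 1.
  n1: none of the 2 fault types match ✗
  n2: stuck-at-1 ✓; others ✗
  n3: stuck-at-0 ✓; others ✗
  n4: stuck-at-1 ✓; others ✗
  n5: stuck-at-1 ✓; others ✗
  n6: stuck-at-1 ✓; others ✗
  n7: stuck-at-0 ✓; others ✗
  n8: stuck-at-1 ✓; others ✗
Consistent faults: {n2 stuck-at-1, n3 stuck-at-0, n4 stuck-at-1, n5 stuck-at-1, n6 stuck-at-1, n7 stuck-at-0, n8 stuck-at-1} — 7 in all.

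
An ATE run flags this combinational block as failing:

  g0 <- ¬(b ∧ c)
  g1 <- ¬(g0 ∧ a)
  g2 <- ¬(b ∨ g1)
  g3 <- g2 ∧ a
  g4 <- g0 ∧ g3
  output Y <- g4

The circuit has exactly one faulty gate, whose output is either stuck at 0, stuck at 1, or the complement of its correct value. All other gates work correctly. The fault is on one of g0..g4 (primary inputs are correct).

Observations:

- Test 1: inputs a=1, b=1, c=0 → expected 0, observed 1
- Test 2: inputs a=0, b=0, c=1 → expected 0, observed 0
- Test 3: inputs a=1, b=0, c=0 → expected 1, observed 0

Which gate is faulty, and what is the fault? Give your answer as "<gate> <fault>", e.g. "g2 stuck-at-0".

g2 inverted output

Fault-free values for test 1 (a=1, b=1, c=0): g0=1, g1=0, g2=0, g3=0, g4=0, giving Y=0. Observed 1.
Test 1: faults giving observed 1 are {g2 stuck-at-1, g2 inverted output, g3 stuck-at-1, g3 inverted output, g4 stuck-at-1, g4 inverted output}.
Test 2 (a=0, b=0, c=1): fault-free g0=1, g1=1, g2=0, g3=0, g4=0 → 0; observed 0. Eliminates g3 stuck-at-1, g3 inverted output, g4 stuck-at-1, g4 inverted output.
Test 3 (a=1, b=0, c=0): fault-free g0=1, g1=0, g2=1, g3=1, g4=1 → 1; observed 0. Eliminates g2 stuck-at-1.
Only g2 inverted output is consistent with every test.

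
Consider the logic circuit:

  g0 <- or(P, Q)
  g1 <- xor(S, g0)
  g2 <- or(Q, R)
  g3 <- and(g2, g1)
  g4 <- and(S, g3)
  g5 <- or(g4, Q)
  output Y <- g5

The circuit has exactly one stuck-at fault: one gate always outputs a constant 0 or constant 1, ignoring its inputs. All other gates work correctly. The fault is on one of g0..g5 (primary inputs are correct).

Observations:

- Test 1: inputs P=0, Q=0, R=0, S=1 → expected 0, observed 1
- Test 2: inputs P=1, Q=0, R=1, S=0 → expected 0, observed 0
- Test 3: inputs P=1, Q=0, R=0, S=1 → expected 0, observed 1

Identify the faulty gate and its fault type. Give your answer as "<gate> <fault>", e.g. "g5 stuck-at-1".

g3 stuck-at-1

Fault-free values for test 1 (P=0, Q=0, R=0, S=1): g0=0, g1=1, g2=0, g3=0, g4=0, g5=0, giving Y=0. Observed 1.
Test 1: faults giving observed 1 are {g2 stuck-at-1, g3 stuck-at-1, g4 stuck-at-1, g5 stuck-at-1}.
Test 2 (P=1, Q=0, R=1, S=0): fault-free g0=1, g1=1, g2=1, g3=1, g4=0, g5=0 → 0; observed 0. Eliminates g4 stuck-at-1, g5 stuck-at-1.
Test 3 (P=1, Q=0, R=0, S=1): fault-free g0=1, g1=0, g2=0, g3=0, g4=0, g5=0 → 0; observed 1. Eliminates g2 stuck-at-1.
Only g3 stuck-at-1 is consistent with every test.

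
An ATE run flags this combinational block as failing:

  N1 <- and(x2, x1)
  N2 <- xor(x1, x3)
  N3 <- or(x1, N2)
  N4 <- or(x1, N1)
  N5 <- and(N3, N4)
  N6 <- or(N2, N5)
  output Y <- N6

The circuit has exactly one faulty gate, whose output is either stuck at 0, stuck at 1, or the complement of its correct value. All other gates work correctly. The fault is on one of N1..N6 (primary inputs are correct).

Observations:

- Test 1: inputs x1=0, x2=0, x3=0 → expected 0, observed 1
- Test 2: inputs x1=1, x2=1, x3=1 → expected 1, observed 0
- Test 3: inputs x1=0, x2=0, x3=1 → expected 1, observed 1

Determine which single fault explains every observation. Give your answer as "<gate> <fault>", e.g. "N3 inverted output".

Fault-free values for test 1 (x1=0, x2=0, x3=0): N1=0, N2=0, N3=0, N4=0, N5=0, N6=0, giving Y=0. Observed 1.
Test 1: faults giving observed 1 are {N2 stuck-at-1, N2 inverted output, N5 stuck-at-1, N5 inverted output, N6 stuck-at-1, N6 inverted output}.
Test 2 (x1=1, x2=1, x3=1): fault-free N1=1, N2=0, N3=1, N4=1, N5=1, N6=1 → 1; observed 0. Eliminates N2 stuck-at-1, N2 inverted output, N5 stuck-at-1, N6 stuck-at-1.
Test 3 (x1=0, x2=0, x3=1): fault-free N1=0, N2=1, N3=1, N4=0, N5=0, N6=1 → 1; observed 1. Eliminates N6 inverted output.
Only N5 inverted output is consistent with every test.

N5 inverted output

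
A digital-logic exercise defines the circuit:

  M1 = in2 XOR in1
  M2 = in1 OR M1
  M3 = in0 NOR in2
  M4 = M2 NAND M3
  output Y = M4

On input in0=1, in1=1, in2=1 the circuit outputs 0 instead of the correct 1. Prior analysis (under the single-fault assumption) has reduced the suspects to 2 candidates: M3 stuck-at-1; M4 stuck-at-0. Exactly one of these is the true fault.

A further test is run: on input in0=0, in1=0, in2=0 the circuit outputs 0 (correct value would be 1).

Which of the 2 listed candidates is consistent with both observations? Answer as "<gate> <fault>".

Evaluate each candidate on input in0=0, in1=0, in2=0:
  M3 stuck-at-1: M1=0, M2=0, M3=1 [stuck-at-1], M4=1 → 1 — eliminated
  M4 stuck-at-0: M1=0, M2=0, M3=1, M4=0 [stuck-at-0] → 0 — matches
Only M4 stuck-at-0 reproduces the observed 0.

M4 stuck-at-0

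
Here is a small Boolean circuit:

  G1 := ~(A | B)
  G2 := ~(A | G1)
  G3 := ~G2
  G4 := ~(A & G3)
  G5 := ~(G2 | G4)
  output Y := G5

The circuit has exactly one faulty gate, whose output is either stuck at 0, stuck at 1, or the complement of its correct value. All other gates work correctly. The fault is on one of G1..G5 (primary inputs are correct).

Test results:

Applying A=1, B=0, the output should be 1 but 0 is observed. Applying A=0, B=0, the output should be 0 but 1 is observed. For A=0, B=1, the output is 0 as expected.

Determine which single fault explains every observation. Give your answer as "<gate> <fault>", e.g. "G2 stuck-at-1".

Fault-free values for test 1 (A=1, B=0): G1=0, G2=0, G3=1, G4=0, G5=1, giving Y=1. Observed 0.
Test 1: faults giving observed 0 are {G2 stuck-at-1, G2 inverted output, G3 stuck-at-0, G3 inverted output, G4 stuck-at-1, G4 inverted output, G5 stuck-at-0, G5 inverted output}.
Test 2 (A=0, B=0): fault-free G1=1, G2=0, G3=1, G4=1, G5=0 → 0; observed 1. Eliminates G2 stuck-at-1, G2 inverted output, G3 stuck-at-0, G3 inverted output, G4 stuck-at-1, G5 stuck-at-0.
Test 3 (A=0, B=1): fault-free G1=0, G2=1, G3=0, G4=1, G5=0 → 0; observed 0. Eliminates G5 inverted output.
Only G4 inverted output is consistent with every test.

G4 inverted output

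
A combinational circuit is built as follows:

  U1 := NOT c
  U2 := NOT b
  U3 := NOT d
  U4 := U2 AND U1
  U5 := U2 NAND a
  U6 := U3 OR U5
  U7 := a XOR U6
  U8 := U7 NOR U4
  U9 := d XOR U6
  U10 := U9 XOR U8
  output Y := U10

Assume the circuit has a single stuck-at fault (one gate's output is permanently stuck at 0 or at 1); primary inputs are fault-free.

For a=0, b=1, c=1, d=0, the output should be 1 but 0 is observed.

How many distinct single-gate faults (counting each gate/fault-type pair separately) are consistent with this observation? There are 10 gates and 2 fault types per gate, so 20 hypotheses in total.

4

Fault-free: U1=0, U2=0, U3=1, U4=0, U5=1, U6=1, U7=1, U8=0, U9=1, U10=1 → 1. Observed 0.
  U1: none of the 2 fault types match ✗
  U2: none of the 2 fault types match ✗
  U3: none of the 2 fault types match ✗
  U4: none of the 2 fault types match ✗
  U5: none of the 2 fault types match ✗
  U6: none of the 2 fault types match ✗
  U7: stuck-at-0 ✓; others ✗
  U8: stuck-at-1 ✓; others ✗
  U9: stuck-at-0 ✓; others ✗
  U10: stuck-at-0 ✓; others ✗
Consistent faults: {U7 stuck-at-0, U8 stuck-at-1, U9 stuck-at-0, U10 stuck-at-0} — 4 in all.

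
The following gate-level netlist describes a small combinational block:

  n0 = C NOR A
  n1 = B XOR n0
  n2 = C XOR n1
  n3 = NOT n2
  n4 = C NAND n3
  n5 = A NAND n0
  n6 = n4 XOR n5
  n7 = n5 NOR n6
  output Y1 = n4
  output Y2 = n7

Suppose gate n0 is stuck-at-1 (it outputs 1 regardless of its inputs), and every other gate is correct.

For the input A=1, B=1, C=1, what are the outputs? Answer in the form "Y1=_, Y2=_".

Y1=1, Y2=0

Propagate with n0 forced: n0=1 [stuck-at-1], n1=0, n2=1, n3=0, n4=1, n5=0, n6=1, n7=0.
So the outputs are Y1=1, Y2=0. (Without the fault they would be Y1=0, Y2=0.)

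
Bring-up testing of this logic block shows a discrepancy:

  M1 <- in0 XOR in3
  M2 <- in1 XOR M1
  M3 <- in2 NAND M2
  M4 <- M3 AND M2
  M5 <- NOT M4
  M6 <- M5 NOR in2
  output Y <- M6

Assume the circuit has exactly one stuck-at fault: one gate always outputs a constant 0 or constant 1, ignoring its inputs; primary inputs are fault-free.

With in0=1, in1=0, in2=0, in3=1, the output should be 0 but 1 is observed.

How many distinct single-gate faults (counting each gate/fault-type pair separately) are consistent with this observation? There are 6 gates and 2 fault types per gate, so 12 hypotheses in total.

5

Fault-free: M1=0, M2=0, M3=1, M4=0, M5=1, M6=0 → 0. Observed 1.
  M1 stuck-at-0: output 0 ✗
  M1 stuck-at-1: output 1 ✓
  M2 stuck-at-0: output 0 ✗
  M2 stuck-at-1: output 1 ✓
  M3 stuck-at-0: output 0 ✗
  M3 stuck-at-1: output 0 ✗
  M4 stuck-at-0: output 0 ✗
  M4 stuck-at-1: output 1 ✓
  M5 stuck-at-0: output 1 ✓
  M5 stuck-at-1: output 0 ✗
  M6 stuck-at-0: output 0 ✗
  M6 stuck-at-1: output 1 ✓
Consistent faults: {M1 stuck-at-1, M2 stuck-at-1, M4 stuck-at-1, M5 stuck-at-0, M6 stuck-at-1} — 5 in all.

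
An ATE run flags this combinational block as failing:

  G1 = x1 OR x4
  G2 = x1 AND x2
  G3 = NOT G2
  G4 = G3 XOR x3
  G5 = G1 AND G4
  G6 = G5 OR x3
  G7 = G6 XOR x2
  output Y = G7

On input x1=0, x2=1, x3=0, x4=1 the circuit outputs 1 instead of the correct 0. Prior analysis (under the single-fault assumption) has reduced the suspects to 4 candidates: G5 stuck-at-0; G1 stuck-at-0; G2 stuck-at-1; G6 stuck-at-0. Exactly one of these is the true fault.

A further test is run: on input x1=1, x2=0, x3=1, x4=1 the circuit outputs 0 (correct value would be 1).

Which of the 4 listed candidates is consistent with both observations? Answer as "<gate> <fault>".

Evaluate each candidate on input x1=1, x2=0, x3=1, x4=1:
  G5 stuck-at-0: G1=1, G2=0, G3=1, G4=0, G5=0 [stuck-at-0], G6=1, G7=1 → 1 — eliminated
  G1 stuck-at-0: G1=0 [stuck-at-0], G2=0, G3=1, G4=0, G5=0, G6=1, G7=1 → 1 — eliminated
  G2 stuck-at-1: G1=1, G2=1 [stuck-at-1], G3=0, G4=1, G5=1, G6=1, G7=1 → 1 — eliminated
  G6 stuck-at-0: G1=1, G2=0, G3=1, G4=0, G5=0, G6=0 [stuck-at-0], G7=0 → 0 — matches
Only G6 stuck-at-0 reproduces the observed 0.

G6 stuck-at-0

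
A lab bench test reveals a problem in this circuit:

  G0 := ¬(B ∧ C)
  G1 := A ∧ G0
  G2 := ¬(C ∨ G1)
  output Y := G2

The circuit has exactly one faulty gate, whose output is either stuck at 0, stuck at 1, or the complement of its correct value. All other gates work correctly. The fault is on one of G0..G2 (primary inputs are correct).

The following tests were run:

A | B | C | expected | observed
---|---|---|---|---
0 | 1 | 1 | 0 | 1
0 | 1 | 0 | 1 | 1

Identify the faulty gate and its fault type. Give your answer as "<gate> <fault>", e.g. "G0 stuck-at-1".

Fault-free values for test 1 (A=0, B=1, C=1): G0=0, G1=0, G2=0, giving Y=0. Observed 1.
Test 1: faults giving observed 1 are {G2 stuck-at-1, G2 inverted output}.
Test 2 (A=0, B=1, C=0): fault-free G0=1, G1=0, G2=1 → 1; observed 1. Eliminates G2 inverted output.
Only G2 stuck-at-1 is consistent with every test.

G2 stuck-at-1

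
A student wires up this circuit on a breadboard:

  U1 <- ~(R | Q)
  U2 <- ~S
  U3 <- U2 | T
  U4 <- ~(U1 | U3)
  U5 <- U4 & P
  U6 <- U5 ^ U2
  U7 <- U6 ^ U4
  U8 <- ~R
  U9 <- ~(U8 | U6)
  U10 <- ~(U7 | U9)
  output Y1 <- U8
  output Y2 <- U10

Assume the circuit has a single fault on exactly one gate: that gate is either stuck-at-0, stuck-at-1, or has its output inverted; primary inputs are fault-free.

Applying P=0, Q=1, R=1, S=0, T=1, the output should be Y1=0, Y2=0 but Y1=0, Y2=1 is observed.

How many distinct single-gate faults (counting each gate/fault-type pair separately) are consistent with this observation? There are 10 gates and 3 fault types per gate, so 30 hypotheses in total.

Fault-free: U1=0, U2=1, U3=1, U4=0, U5=0, U6=1, U7=1, U8=0, U9=0, U10=0 → Y1=0, Y2=0. Observed Y1=0, Y2=1.
  U1: none of the 3 fault types match ✗
  U2: none of the 3 fault types match ✗
  U3: stuck-at-0, inverted output ✓; others ✗
  U4: stuck-at-1, inverted output ✓; others ✗
  U5: none of the 3 fault types match ✗
  U6: none of the 3 fault types match ✗
  U7: stuck-at-0, inverted output ✓; others ✗
  U8: none of the 3 fault types match ✗
  U9: none of the 3 fault types match ✗
  U10: stuck-at-1, inverted output ✓; others ✗
Consistent faults: {U3 stuck-at-0, U3 inverted output, U4 stuck-at-1, U4 inverted output, U7 stuck-at-0, U7 inverted output, U10 stuck-at-1, U10 inverted output} — 8 in all.

8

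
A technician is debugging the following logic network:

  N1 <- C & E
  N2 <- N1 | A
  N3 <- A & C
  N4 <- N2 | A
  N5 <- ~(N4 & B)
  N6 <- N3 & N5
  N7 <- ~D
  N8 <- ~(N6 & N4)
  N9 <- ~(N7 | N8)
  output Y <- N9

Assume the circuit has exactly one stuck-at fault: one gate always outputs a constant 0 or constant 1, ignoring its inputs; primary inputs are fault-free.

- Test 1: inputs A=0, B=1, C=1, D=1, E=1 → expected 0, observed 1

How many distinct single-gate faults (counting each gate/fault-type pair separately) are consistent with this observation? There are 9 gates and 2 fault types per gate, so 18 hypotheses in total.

3

Fault-free: N1=1, N2=1, N3=0, N4=1, N5=0, N6=0, N7=0, N8=1, N9=0 → 0. Observed 1.
  N1: none of the 2 fault types match ✗
  N2: none of the 2 fault types match ✗
  N3: none of the 2 fault types match ✗
  N4: none of the 2 fault types match ✗
  N5: none of the 2 fault types match ✗
  N6: stuck-at-1 ✓; others ✗
  N7: none of the 2 fault types match ✗
  N8: stuck-at-0 ✓; others ✗
  N9: stuck-at-1 ✓; others ✗
Consistent faults: {N6 stuck-at-1, N8 stuck-at-0, N9 stuck-at-1} — 3 in all.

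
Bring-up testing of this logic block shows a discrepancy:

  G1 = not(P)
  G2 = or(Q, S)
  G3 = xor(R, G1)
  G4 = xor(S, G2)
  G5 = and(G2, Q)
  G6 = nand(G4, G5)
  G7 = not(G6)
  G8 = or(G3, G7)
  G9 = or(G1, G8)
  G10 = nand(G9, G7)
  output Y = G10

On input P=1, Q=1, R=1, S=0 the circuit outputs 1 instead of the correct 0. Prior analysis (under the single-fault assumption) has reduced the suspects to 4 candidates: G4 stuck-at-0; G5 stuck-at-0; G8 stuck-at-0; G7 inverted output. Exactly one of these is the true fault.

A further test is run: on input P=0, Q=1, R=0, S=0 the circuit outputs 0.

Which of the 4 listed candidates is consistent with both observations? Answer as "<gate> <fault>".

Evaluate each candidate on input P=0, Q=1, R=0, S=0:
  G4 stuck-at-0: G1=1, G2=1, G3=1, G4=0 [stuck-at-0], G5=1, G6=1, G7=0, G8=1, G9=1, G10=1 → 1 — eliminated
  G5 stuck-at-0: G1=1, G2=1, G3=1, G4=1, G5=0 [stuck-at-0], G6=1, G7=0, G8=1, G9=1, G10=1 → 1 — eliminated
  G8 stuck-at-0: G1=1, G2=1, G3=1, G4=1, G5=1, G6=0, G7=1, G8=0 [stuck-at-0], G9=1, G10=0 → 0 — matches
  G7 inverted output: G1=1, G2=1, G3=1, G4=1, G5=1, G6=0, G7=0 [inverted output], G8=1, G9=1, G10=1 → 1 — eliminated
Only G8 stuck-at-0 reproduces the observed 0.

G8 stuck-at-0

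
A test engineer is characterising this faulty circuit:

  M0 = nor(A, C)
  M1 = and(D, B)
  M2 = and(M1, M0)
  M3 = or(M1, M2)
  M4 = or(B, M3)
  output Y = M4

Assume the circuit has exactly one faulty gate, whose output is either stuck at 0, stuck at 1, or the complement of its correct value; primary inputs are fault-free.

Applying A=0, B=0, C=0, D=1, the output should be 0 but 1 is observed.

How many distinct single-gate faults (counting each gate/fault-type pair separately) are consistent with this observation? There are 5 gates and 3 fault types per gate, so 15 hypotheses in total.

8

Fault-free: M0=1, M1=0, M2=0, M3=0, M4=0 → 0. Observed 1.
  M0: none of the 3 fault types match ✗
  M1: stuck-at-1, inverted output ✓; others ✗
  M2: stuck-at-1, inverted output ✓; others ✗
  M3: stuck-at-1, inverted output ✓; others ✗
  M4: stuck-at-1, inverted output ✓; others ✗
Consistent faults: {M1 stuck-at-1, M1 inverted output, M2 stuck-at-1, M2 inverted output, M3 stuck-at-1, M3 inverted output, M4 stuck-at-1, M4 inverted output} — 8 in all.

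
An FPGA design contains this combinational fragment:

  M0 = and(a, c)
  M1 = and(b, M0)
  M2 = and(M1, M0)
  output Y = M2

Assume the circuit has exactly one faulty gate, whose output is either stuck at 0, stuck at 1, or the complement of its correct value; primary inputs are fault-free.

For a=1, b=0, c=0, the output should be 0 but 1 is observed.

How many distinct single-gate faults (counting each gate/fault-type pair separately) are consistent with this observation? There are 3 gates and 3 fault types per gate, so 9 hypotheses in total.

2

Fault-free: M0=0, M1=0, M2=0 → 0. Observed 1.
  M0 stuck-at-0: output 0 ✗
  M0 stuck-at-1: output 0 ✗
  M0 inverted output: output 0 ✗
  M1 stuck-at-0: output 0 ✗
  M1 stuck-at-1: output 0 ✗
  M1 inverted output: output 0 ✗
  M2 stuck-at-0: output 0 ✗
  M2 stuck-at-1: output 1 ✓
  M2 inverted output: output 1 ✓
Consistent faults: {M2 stuck-at-1, M2 inverted output} — 2 in all.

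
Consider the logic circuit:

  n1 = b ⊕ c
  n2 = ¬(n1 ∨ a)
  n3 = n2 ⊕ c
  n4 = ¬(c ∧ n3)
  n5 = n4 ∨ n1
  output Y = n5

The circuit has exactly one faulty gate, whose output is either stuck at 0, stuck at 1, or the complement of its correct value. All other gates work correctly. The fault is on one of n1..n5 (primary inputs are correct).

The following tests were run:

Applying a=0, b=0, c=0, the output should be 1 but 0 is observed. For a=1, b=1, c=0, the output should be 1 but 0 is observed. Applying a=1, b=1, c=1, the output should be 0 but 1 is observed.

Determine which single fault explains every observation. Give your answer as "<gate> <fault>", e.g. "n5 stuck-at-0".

Fault-free values for test 1 (a=0, b=0, c=0): n1=0, n2=1, n3=1, n4=1, n5=1, giving Y=1. Observed 0.
Test 1: faults giving observed 0 are {n4 stuck-at-0, n4 inverted output, n5 stuck-at-0, n5 inverted output}.
Test 2 (a=1, b=1, c=0): fault-free n1=1, n2=0, n3=0, n4=1, n5=1 → 1; observed 0. Eliminates n4 stuck-at-0, n4 inverted output.
Test 3 (a=1, b=1, c=1): fault-free n1=0, n2=0, n3=1, n4=0, n5=0 → 0; observed 1. Eliminates n5 stuck-at-0.
Only n5 inverted output is consistent with every test.

n5 inverted output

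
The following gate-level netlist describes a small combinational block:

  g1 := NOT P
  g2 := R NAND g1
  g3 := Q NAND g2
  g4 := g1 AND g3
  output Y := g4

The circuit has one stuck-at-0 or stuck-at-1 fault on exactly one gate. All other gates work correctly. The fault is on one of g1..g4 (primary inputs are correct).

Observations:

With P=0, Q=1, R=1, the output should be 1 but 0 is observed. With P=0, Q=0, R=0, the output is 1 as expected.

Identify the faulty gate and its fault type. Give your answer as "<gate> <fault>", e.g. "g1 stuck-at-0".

g2 stuck-at-1

Fault-free values for test 1 (P=0, Q=1, R=1): g1=1, g2=0, g3=1, g4=1, giving Y=1. Observed 0.
Test 1: faults giving observed 0 are {g1 stuck-at-0, g2 stuck-at-1, g3 stuck-at-0, g4 stuck-at-0}.
Test 2 (P=0, Q=0, R=0): fault-free g1=1, g2=1, g3=1, g4=1 → 1; observed 1. Eliminates g1 stuck-at-0, g3 stuck-at-0, g4 stuck-at-0.
Only g2 stuck-at-1 is consistent with every test.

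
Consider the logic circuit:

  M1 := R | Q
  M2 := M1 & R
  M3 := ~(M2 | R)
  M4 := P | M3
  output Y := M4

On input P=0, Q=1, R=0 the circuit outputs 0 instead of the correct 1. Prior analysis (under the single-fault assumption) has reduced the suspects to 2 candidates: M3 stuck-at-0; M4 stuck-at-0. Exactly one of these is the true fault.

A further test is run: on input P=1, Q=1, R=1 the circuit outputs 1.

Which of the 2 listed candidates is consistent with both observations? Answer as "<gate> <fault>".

M3 stuck-at-0

Evaluate each candidate on input P=1, Q=1, R=1:
  M3 stuck-at-0: M1=1, M2=1, M3=0 [stuck-at-0], M4=1 → 1 — matches
  M4 stuck-at-0: M1=1, M2=1, M3=0, M4=0 [stuck-at-0] → 0 — eliminated
Only M3 stuck-at-0 reproduces the observed 1.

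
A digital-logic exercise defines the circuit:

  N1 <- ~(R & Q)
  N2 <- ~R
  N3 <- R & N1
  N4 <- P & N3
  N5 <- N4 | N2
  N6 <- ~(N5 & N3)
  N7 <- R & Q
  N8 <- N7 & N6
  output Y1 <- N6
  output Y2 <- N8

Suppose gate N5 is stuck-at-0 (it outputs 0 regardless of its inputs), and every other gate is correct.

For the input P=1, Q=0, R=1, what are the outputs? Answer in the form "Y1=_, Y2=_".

Propagate with N5 forced: N1=1, N2=0, N3=1, N4=1, N5=0 [stuck-at-0], N6=1, N7=0, N8=0.
So the outputs are Y1=1, Y2=0. (Without the fault they would be Y1=0, Y2=0.)

Y1=1, Y2=0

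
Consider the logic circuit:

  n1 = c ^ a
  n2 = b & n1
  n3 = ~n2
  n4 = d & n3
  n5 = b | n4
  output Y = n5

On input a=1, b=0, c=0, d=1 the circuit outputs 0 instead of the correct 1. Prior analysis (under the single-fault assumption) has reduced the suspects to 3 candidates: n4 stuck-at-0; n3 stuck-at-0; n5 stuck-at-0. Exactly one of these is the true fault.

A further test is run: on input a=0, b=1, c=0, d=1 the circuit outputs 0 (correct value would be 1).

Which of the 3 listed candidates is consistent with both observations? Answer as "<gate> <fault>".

n5 stuck-at-0

Evaluate each candidate on input a=0, b=1, c=0, d=1:
  n4 stuck-at-0: n1=0, n2=0, n3=1, n4=0 [stuck-at-0], n5=1 → 1 — eliminated
  n3 stuck-at-0: n1=0, n2=0, n3=0 [stuck-at-0], n4=0, n5=1 → 1 — eliminated
  n5 stuck-at-0: n1=0, n2=0, n3=1, n4=1, n5=0 [stuck-at-0] → 0 — matches
Only n5 stuck-at-0 reproduces the observed 0.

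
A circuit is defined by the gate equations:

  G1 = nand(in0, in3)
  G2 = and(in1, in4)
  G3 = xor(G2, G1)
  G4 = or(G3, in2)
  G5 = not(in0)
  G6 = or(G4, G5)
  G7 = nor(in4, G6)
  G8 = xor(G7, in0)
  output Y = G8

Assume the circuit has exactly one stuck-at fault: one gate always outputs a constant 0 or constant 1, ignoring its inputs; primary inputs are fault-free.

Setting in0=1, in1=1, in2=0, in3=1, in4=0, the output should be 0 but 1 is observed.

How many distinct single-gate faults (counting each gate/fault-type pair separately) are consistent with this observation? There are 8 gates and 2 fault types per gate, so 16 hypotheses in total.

Fault-free: G1=0, G2=0, G3=0, G4=0, G5=0, G6=0, G7=1, G8=0 → 0. Observed 1.
  G1: stuck-at-1 ✓; others ✗
  G2: stuck-at-1 ✓; others ✗
  G3: stuck-at-1 ✓; others ✗
  G4: stuck-at-1 ✓; others ✗
  G5: stuck-at-1 ✓; others ✗
  G6: stuck-at-1 ✓; others ✗
  G7: stuck-at-0 ✓; others ✗
  G8: stuck-at-1 ✓; others ✗
Consistent faults: {G1 stuck-at-1, G2 stuck-at-1, G3 stuck-at-1, G4 stuck-at-1, G5 stuck-at-1, G6 stuck-at-1, G7 stuck-at-0, G8 stuck-at-1} — 8 in all.

8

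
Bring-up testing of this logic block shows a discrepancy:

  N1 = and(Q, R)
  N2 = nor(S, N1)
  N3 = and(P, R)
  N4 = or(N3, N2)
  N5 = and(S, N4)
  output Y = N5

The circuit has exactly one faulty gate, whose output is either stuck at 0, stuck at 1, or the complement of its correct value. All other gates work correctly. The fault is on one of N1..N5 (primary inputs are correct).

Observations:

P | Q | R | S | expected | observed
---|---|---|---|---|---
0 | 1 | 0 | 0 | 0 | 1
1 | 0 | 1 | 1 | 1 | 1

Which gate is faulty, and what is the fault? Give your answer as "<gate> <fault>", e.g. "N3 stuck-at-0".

Fault-free values for test 1 (P=0, Q=1, R=0, S=0): N1=0, N2=1, N3=0, N4=1, N5=0, giving Y=0. Observed 1.
Test 1: faults giving observed 1 are {N5 stuck-at-1, N5 inverted output}.
Test 2 (P=1, Q=0, R=1, S=1): fault-free N1=0, N2=0, N3=1, N4=1, N5=1 → 1; observed 1. Eliminates N5 inverted output.
Only N5 stuck-at-1 is consistent with every test.

N5 stuck-at-1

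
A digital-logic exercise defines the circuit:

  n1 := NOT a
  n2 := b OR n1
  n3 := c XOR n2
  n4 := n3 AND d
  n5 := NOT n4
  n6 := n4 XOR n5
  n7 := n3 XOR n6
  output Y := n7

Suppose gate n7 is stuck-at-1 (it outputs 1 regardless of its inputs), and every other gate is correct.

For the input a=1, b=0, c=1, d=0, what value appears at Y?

1

Propagate with n7 forced: n1=0, n2=0, n3=1, n4=0, n5=1, n6=1, n7=1 [stuck-at-1].
So Y = 1. (Without the fault it would be 0.)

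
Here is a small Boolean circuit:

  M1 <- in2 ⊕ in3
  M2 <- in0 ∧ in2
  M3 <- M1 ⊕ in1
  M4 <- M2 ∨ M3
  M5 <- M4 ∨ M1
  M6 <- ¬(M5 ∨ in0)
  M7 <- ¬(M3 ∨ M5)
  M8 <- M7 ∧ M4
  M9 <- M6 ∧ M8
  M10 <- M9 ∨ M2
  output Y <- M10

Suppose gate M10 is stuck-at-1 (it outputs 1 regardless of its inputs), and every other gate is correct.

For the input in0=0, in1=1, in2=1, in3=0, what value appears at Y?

1

Propagate with M10 forced: M1=1, M2=0, M3=0, M4=0, M5=1, M6=0, M7=0, M8=0, M9=0, M10=1 [stuck-at-1].
So Y = 1. (Without the fault it would be 0.)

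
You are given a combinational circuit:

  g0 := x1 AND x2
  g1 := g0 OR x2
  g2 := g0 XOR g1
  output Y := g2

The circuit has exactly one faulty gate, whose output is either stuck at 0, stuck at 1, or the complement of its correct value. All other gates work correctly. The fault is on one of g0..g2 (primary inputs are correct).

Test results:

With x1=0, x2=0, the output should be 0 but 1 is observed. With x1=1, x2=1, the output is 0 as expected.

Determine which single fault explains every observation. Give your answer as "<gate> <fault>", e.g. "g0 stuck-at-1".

Fault-free values for test 1 (x1=0, x2=0): g0=0, g1=0, g2=0, giving Y=0. Observed 1.
Test 1: faults giving observed 1 are {g1 stuck-at-1, g1 inverted output, g2 stuck-at-1, g2 inverted output}.
Test 2 (x1=1, x2=1): fault-free g0=1, g1=1, g2=0 → 0; observed 0. Eliminates g1 inverted output, g2 stuck-at-1, g2 inverted output.
Only g1 stuck-at-1 is consistent with every test.

g1 stuck-at-1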